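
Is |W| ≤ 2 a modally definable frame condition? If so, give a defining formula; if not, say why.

Any modally definable frame class is closed under disjoint unions.
Any modal formula valid on each of 3 disjoint one-world frames is valid on their disjoint union (validity is preserved under disjoint unions). Each one-world frame has |W|=1≤2, but the union has |W|=3.
Hence having at most 2 worlds is not modally definable.

No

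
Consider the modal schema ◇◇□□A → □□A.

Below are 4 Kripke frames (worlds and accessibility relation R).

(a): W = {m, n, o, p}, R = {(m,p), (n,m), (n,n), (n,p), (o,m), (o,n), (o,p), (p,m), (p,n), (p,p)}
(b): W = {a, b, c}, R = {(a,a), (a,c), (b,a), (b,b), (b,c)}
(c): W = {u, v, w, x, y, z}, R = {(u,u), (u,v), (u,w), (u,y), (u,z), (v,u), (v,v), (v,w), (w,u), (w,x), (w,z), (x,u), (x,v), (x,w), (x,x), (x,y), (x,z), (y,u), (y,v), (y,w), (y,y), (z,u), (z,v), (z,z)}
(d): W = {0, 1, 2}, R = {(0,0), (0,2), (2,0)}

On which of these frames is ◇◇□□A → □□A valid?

(a), (d)

This is the axiom for a generalized confluence (Geach) condition; its first-order frame correspondent is ∀x ∀y ∀z ((xR²y ∧ xR²z) → ∃w (yR²w ∧ z = w)).
(a): holds.
(b): fails — aR²c, aR²a but no w with cR²w and a=w.
(c): fails — uR²z, uR²x but no t with zR²t and x=t.
(d): holds.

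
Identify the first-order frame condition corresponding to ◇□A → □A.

The Euclidean property

This is a form of the 5 axiom.
Its frame correspondent is the Euclidean property — ∀x ∀y ∀z (Rxy ∧ Rxz → Ryz).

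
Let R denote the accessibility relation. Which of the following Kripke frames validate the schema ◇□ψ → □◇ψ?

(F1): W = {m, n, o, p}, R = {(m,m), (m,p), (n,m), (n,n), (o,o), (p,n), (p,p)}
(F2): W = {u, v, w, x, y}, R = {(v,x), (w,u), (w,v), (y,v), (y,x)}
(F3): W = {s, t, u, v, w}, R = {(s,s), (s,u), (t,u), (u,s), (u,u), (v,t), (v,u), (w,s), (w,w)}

(F1), (F3)

This is the axiom for convergence; its first-order frame correspondent is ∀x ∀y ∀z (Rxy ∧ Rxz → ∃w (Ryw ∧ Rzw)).
(F1): holds.
(F2): fails — Rvx and Rvx but x and x have no common successor.
(F3): holds.
Valid on: (F1), (F3).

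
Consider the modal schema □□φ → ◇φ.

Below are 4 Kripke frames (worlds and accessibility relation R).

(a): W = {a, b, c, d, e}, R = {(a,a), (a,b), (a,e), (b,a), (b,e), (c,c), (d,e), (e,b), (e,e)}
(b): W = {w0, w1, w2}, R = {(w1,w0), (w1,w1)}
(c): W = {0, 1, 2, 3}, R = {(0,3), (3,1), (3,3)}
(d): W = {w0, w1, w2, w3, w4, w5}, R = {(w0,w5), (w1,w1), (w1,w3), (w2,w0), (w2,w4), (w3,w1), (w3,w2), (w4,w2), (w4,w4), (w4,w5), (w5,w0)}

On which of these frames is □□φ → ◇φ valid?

Frame correspondent (Sahlqvist): ∀x ∃w (xR²w ∧ xRw) — i.e. a generalized confluence (Geach) condition.
(a): condition met.
(b): fails — at w0 but no w with w0R²w and w0Rw.
(c): fails — at 1 but no w with 1R²w and 1Rw.
(d): fails — at w0 but no w with w0R²w and w0Rw.

(a)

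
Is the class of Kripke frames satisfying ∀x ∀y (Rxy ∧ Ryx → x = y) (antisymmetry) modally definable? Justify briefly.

Modal frame validity is preserved under surjective bounded morphisms.
The 6-cycle (worlds 0,1,2,3,4,5 with 0→1→2→3→4→5→0) is antisymmetric. Sending even-indexed worlds to • and odd-indexed worlds to ∘ is a surjective bounded morphism onto the two-world frame with •↔∘, which is not antisymmetric.
So no modal formula (or set of formulas) defines exactly the antisymmetric frames.

No — not modally definable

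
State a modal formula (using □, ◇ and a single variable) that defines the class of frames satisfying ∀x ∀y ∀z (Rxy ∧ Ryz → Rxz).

□r → □□r

This is transitivity; the standard corresponding axiom is 4: □r → □□r.
Suppose □r→□□r is valid. Take Rxy, Ryz and set V(r)={w : Rxw}. Then □r at x, so □□r at x, so □r at y, so r at z, i.e. Rxz.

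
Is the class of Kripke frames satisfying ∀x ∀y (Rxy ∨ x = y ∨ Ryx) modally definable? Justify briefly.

If a class were modally definable it would be closed under disjoint unions (Goldblatt–Thomason).
Take 2 disjoint single-world reflexive frames: each is trivially connected, but their disjoint union has 2 worlds with no edge between distinct components, so it is not connected.
Hence connectedness of R is not modally definable.

No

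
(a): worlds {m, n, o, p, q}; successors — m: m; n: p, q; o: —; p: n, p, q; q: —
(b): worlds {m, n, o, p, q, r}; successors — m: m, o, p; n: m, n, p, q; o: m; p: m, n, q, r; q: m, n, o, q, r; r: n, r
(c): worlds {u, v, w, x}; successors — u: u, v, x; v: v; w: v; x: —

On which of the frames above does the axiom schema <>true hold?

This is the axiom for seriality; its first-order frame correspondent is forall x exists y Rxy.
(a): fails — world o has no successor.
(b): condition met.
(c): fails — world x has no successor.

(b)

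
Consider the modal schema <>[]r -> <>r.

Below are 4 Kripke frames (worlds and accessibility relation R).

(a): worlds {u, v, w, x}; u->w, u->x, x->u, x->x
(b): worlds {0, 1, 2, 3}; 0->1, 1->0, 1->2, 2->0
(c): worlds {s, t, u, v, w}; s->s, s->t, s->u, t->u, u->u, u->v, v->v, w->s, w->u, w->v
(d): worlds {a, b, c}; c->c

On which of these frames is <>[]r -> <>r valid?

Frame correspondent (Sahlqvist): forall x forall y (xRy -> exists w (yRw & xRw)) — i.e. a generalized confluence (Geach) condition.
(a): fails — uRw but no t with wRt and uRt.
(b): fails — 0R1 but no w with 1Rw and 0Rw.
(c): holds.
(d): holds.

(c), (d)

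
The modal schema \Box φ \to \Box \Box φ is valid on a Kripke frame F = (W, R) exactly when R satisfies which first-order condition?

Suppose □φ→□□φ is valid. Take Rxy, Ryz and set V(φ)={w : Rxw}. Then □φ at x, so □□φ at x, so □φ at y, so φ at z, i.e. Rxz.

transitivity: \forall x \forall y \forall z (Rxy \wedge Ryz \to Rxz)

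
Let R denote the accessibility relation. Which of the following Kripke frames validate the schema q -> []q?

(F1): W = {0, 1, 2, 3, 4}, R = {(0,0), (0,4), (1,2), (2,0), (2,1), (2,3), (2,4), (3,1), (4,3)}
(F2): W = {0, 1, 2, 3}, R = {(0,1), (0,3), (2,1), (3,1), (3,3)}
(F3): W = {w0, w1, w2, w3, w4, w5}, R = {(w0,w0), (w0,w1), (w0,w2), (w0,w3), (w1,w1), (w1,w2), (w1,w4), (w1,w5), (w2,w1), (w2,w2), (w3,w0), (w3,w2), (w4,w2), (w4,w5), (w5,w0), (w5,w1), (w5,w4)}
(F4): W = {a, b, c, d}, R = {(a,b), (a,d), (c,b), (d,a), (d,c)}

none

This is the axiom for a generalized confluence (Geach) condition; its first-order frame correspondent is forall x forall z (xRz -> exists w (x = w & z = w)).
(F1): fails — 0R4 but 0 ≠ 4.
(F2): fails — 0R1 but 0 ≠ 1.
(F3): fails — w0Rw1 but w0 ≠ w1.
(F4): fails — aRb but a ≠ b.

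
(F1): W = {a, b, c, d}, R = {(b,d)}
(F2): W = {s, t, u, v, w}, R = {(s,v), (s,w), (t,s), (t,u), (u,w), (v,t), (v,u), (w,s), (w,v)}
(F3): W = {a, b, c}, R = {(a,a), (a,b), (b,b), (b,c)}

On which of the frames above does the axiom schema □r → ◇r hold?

(F2)

This is the axiom for seriality; its first-order frame correspondent is ∀x ∃y Rxy.
(F1): fails — world a has no successor.
(F2): ✓.
(F3): fails — world c has no successor.
Valid on: (F2).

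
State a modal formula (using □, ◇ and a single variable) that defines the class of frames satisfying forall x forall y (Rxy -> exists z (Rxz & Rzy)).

□□ψ → □ψ

The condition is density. The C4 schema □□ψ → □ψ defines it.
Suppose □□ψ→□ψ is valid. Take Rxy and set V(ψ)={w : xR²w}. Then □□ψ at x, so □ψ at x, so ψ at y, i.e. ∃z(Rxz∧Rzy).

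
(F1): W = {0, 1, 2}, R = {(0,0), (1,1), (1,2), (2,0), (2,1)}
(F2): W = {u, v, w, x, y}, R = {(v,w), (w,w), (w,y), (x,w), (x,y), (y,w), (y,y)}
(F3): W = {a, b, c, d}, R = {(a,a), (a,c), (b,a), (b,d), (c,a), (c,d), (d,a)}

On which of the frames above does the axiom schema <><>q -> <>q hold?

none

This is the axiom for transitivity; its first-order frame correspondent is forall x forall y forall z (Rxy & Ryz -> Rxz).
(F1): fails — R12 and R20 but not R10.
(F2): fails — Rvw and Rwy but not Rvy.
(F3): fails — Rba and Rac but not Rbc.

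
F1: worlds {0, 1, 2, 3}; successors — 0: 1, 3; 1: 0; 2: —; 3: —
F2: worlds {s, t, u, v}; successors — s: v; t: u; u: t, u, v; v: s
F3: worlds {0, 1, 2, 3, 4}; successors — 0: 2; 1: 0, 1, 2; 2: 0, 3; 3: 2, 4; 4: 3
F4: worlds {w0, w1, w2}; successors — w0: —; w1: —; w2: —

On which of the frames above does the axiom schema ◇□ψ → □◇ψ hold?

The schema corresponds to convergence: ∀x ∀y ∀z (Rxy ∧ Rxz → ∃w (Ryw ∧ Rzw)).
F1: fails — R01 and R03 but 1 and 3 have no common successor.
F2: fails — Ruv and Rut but v and t have no common successor.
F3: fails — R10 and R12 but 0 and 2 have no common successor.
F4: condition met.

F4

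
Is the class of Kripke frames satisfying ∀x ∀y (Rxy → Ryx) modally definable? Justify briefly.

Yes, by p → □◇p

This is a Sahlqvist condition; the B axiom p → □◇p defines it.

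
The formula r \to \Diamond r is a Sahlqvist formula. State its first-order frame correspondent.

reflexivity

Equivalently (dual form): □r → r.
Suppose □r→r is valid. At any x set V(r)={w : Rxw}. Then □r holds at x, so r holds at x, i.e. Rxx.
The converse is a direct semantic check.
Frame condition: \forall x Rxx.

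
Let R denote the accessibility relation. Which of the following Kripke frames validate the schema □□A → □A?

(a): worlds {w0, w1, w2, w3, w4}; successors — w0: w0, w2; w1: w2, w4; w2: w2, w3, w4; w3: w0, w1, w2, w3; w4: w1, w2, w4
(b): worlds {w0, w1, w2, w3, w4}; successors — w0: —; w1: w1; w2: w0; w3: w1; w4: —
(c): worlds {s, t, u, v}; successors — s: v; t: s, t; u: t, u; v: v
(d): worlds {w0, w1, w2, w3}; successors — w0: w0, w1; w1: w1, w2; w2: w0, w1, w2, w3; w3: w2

(a), (c), (d)

Frame correspondent (Sahlqvist): ∀x ∀y (Rxy → ∃z (Rxz ∧ Rzy)) — i.e. density.
(a): ✓.
(b): fails — Rw2w0 but no z with Rw2z and Rzw0.
(c): ✓.
(d): ✓.
Valid on: (a), (c), (d).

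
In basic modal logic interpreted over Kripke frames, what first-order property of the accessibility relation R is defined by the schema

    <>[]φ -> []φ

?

This schema is equivalent to the 5 axiom ◇φ → □◇φ.
It corresponds to the Euclidean property: forall x forall y forall z (Rxy & Rxz -> Ryz).

The Euclidean property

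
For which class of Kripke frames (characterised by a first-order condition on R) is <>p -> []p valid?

Suppose ◇p→□p is valid. Take Rxy, Rxz and set V(p)={y}. Then ◇p at x, so □p at x, so p at z, i.e. z=y.

partial functionality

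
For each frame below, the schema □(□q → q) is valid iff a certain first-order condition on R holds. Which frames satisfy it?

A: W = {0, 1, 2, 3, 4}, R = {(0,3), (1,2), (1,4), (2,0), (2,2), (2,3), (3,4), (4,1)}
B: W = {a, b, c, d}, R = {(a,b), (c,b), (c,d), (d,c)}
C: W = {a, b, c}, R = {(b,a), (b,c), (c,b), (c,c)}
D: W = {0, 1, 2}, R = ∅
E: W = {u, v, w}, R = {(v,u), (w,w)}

D

This is the axiom for shift-reflexivity; its first-order frame correspondent is ∀x ∀y (Rxy → Ryy).
A: fails — R34 but not R44.
B: fails — Rdc but not Rcc.
C: fails — Rba but not Raa.
D: holds.
E: fails — Rvu but not Ruu.
Valid on: D.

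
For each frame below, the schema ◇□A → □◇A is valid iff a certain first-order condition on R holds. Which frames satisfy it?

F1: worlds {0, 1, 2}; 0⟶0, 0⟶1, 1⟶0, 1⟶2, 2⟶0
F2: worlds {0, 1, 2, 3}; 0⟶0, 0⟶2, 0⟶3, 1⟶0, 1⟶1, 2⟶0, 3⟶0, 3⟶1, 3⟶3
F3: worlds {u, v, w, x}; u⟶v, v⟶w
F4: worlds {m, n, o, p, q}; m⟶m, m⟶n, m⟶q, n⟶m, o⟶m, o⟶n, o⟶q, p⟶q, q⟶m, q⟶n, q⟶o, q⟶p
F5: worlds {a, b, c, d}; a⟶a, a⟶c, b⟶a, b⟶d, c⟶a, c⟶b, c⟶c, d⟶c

Frame correspondent (Sahlqvist): ∀x ∀y ∀z (Rxy ∧ Rxz → ∃w (Ryw ∧ Rzw)) — i.e. convergence.
F1: satisfies the condition.
F2: satisfies the condition.
F3: fails — Rvw and Rvw but w and w have no common successor.
F4: fails — Rqp and Rqn but p and n have no common successor.
F5: satisfies the condition.
Valid on: F1, F2, F5.

F1, F2, F5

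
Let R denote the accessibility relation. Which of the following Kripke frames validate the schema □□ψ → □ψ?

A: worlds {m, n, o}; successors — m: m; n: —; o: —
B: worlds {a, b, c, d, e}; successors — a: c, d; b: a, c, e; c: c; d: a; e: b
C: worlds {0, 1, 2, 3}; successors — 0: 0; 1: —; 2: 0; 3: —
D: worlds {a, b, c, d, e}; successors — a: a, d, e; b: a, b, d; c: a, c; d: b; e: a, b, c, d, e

This is the axiom for density; its first-order frame correspondent is ∀x ∀y (Rxy → ∃z (Rxz ∧ Rzy)).
A: holds.
B: fails — Reb but no z with Rez and Rzb.
C: holds.
D: holds.

A, C, D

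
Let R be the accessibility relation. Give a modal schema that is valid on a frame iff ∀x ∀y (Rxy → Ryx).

s → □◇s

The condition is symmetry. The B schema s → □◇s defines it.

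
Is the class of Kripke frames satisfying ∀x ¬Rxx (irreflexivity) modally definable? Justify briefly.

Not modally definable

Any modally definable frame class is closed under surjective bounded morphisms.
The 2-cycle (worlds a,b with a→b→a) is irreflexive, and the map sending every world to a single reflexive point • is a surjective bounded morphism (forth: every edge maps to (•,•); back: every world has a successor). So any modal formula valid on the 2-cycle is also valid on the reflexive point, which is not irreflexive.
So the class is not modally definable.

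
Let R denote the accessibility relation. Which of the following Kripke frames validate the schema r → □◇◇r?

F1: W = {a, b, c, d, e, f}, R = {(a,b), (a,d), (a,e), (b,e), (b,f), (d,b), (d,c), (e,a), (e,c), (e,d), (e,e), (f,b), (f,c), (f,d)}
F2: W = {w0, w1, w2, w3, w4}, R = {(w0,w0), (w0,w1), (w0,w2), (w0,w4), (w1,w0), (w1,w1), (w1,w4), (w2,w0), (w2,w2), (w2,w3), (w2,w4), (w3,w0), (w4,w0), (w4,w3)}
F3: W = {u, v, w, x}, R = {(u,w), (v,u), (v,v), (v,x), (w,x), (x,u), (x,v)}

The schema corresponds to a generalized confluence (Geach) condition: ∀x ∀z (xRz → ∃w (x = w ∧ zR²w)).
F1: fails — aRd but no w with a=w and dR²w.
F2: holds.
F3: fails — vRu but no t with v=t and uR²t.

F2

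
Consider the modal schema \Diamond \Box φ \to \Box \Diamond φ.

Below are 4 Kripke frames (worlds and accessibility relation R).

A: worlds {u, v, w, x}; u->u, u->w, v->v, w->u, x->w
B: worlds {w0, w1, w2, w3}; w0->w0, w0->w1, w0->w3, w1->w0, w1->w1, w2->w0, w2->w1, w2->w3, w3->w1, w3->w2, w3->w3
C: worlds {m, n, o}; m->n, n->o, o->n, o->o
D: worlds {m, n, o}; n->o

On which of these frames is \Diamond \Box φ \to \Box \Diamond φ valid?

A, B, C

The schema corresponds to convergence: \forall x \forall y \forall z (Rxy \wedge Rxz \to \exists w (Ryw \wedge Rzw)).
A: holds.
B: holds.
C: holds.
D: fails — Rno and Rno but o and o have no common successor.
Valid on: A, B, C.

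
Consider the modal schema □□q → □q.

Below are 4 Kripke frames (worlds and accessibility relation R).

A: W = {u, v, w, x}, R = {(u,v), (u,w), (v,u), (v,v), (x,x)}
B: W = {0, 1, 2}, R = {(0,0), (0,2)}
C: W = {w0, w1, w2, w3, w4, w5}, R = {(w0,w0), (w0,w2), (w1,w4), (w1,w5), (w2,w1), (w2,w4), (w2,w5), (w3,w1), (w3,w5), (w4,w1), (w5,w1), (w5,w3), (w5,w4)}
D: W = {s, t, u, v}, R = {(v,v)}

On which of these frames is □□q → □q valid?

The schema corresponds to density: ∀x ∀y (Rxy → ∃z (Rxz ∧ Rzy)).
A: fails — Ruw but no z with Ruz and Rzw.
B: satisfies the condition.
C: fails — Rw1w5 but no z with Rw1z and Rzw5.
D: satisfies the condition.

B, D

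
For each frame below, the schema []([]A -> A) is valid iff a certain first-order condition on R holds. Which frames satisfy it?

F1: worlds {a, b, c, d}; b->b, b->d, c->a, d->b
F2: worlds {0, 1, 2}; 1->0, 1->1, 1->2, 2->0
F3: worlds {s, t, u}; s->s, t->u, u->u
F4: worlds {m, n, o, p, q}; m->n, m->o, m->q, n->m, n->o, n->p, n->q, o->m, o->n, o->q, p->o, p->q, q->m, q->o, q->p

F3

The schema corresponds to shift-reflexivity: forall x forall y (Rxy -> Ryy).
F1: fails — Rca but not Raa.
F2: fails — R12 but not R22.
F3: condition met.
F4: fails — Rom but not Rmm.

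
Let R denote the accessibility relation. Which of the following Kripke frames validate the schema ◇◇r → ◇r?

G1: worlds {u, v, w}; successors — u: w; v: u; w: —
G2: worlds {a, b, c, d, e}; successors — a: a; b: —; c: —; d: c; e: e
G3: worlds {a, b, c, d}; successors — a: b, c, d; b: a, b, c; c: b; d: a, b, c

G2

Frame correspondent (Sahlqvist): ∀x ∀y ∀z (Rxy ∧ Ryz → Rxz) — i.e. transitivity.
G1: fails — Rvu and Ruw but not Rvw.
G2: condition met.
G3: fails — Rab and Rba but not Raa.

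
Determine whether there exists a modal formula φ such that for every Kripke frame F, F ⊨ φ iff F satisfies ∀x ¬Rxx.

Not definable by any modal formula

Modal frame validity is preserved under surjective bounded morphisms.
The 5-cycle (worlds 0,1,2,3,4 with 0→1→2→3→4→0) is irreflexive, and the map sending every world to a single reflexive point • is a surjective bounded morphism (forth: every edge maps to (•,•); back: every world has a successor). So any modal formula valid on the 5-cycle is also valid on the reflexive point, which is not irreflexive.
Hence irreflexivity is not modally definable.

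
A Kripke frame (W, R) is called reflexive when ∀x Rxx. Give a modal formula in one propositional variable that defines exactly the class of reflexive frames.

□s → s

The condition is reflexivity. The T schema □s → s defines it.
Suppose □s→s is valid. At any x set V(s)={w : Rxw}. Then □s holds at x, so s holds at x, i.e. Rxx.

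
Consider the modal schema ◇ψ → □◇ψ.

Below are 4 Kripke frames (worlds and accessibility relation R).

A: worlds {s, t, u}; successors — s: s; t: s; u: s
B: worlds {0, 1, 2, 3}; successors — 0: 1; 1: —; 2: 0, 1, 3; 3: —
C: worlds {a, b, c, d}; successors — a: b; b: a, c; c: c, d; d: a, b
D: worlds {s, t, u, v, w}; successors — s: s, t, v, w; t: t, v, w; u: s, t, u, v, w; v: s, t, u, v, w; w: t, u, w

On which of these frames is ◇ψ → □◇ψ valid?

This is the axiom for the Euclidean property; its first-order frame correspondent is ∀x ∀y ∀z (Rxy ∧ Rxz → Ryz).
A: condition met.
B: fails — R01 and R01 but not R11.
C: fails — Rab and Rab but not Rbb.
D: fails — Rst and Rss but not Rts.

A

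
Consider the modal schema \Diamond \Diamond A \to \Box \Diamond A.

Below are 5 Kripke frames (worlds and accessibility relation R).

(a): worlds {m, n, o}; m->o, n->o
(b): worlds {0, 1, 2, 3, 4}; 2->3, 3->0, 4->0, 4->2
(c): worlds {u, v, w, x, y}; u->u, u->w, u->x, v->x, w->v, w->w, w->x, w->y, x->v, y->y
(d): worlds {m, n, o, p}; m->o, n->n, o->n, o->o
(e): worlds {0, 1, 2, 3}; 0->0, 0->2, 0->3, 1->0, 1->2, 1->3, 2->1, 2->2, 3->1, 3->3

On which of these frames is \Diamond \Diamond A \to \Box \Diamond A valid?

(a)

The schema corresponds to a generalized confluence (Geach) condition: \forall x \forall y \forall z ((x R^2 y \wedge xRz) \to \exists w (y = w \wedge zRw)).
(a): satisfies the condition.
(b): fails — 4R²3, 4R0 but no w with 3=w and 0Rw.
(c): fails — uR²u, uRw but no t with u=t and wRt.
(d): fails — oR²o, oRn but no w with o=w and nRw.
(e): fails — 0R²0, 0R2 but no w with 0=w and 2Rw.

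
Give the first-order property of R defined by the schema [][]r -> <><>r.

This is a Sahlqvist (Geach-type) schema ◇^0□^2r → □^0◇^2r.
Minimal-valuation argument: fix x; take any y with xR^0y and any z with xR^0z. Set V(r) to the set of worlds R-reachable from y in exactly 2 steps. Then □^2r holds at y, so the antecedent holds at x; validity forces ◇^2r at z, giving a w with zR^2w and yR^2w.
First-order correspondent: forall x exists w (x R^2 w & x R^2 w).

forall x exists w (x R^2 w & x R^2 w)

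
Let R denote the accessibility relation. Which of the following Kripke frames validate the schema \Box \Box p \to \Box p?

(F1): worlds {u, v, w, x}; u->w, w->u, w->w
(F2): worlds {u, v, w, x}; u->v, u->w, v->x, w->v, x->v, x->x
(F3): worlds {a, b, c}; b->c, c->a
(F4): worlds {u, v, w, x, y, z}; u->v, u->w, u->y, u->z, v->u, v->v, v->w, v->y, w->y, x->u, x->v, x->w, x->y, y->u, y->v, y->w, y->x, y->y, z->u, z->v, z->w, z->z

(F1), (F4)

Frame correspondent (Sahlqvist): \forall x \forall y (Rxy \to \exists z (Rxz \wedge Rzy)) — i.e. density.
(F1): condition met.
(F2): fails — Ruw but no z with Ruz and Rzw.
(F3): fails — Rca but no z with Rcz and Rza.
(F4): condition met.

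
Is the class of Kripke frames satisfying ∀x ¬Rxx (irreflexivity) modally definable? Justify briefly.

No

Modal frame validity is preserved under surjective bounded morphisms.
The 3-cycle (worlds 0,1,2 with 0→1→2→0) is irreflexive, and the map sending every world to a single reflexive point • is a surjective bounded morphism (forth: every edge maps to (•,•); back: every world has a successor). So any modal formula valid on the 3-cycle is also valid on the reflexive point, which is not irreflexive.
Hence irreflexivity is not modally definable.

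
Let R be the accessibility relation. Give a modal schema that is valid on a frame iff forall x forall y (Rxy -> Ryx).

p → □◇p

The condition is symmetry. The B schema p → □◇p defines it.
Suppose p→□◇p is valid. Take Rxy and set V(p)={x}. Then p at x, so □◇p at x, so ◇p at y, so some z with Ryz has p; z=x, i.e. Ryx.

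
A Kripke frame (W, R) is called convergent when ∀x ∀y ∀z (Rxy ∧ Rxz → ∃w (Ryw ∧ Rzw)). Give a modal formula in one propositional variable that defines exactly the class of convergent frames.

The condition is convergence. The .2 schema ◇□q → □◇q defines it.
Suppose ◇□q→□◇q is valid. Take Rxy, Rxz and set V(q)={w : Ryw}. Then □q at y so ◇□q at x, so □◇q at x, so ◇q at z, giving w with Rzw and Ryw.

◇□q → □◇q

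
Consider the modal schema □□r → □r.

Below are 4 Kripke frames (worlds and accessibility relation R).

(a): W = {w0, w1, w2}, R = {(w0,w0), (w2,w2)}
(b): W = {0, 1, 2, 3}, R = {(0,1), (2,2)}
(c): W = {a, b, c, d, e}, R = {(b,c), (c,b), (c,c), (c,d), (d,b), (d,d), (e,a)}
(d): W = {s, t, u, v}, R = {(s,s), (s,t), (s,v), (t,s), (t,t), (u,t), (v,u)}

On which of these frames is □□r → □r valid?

The schema corresponds to density: ∀x ∀y (Rxy → ∃z (Rxz ∧ Rzy)).
(a): ✓.
(b): fails — R01 but no z with R0z and Rz1.
(c): fails — Rea but no z with Rez and Rza.
(d): fails — Rvu but no z with Rvz and Rzu.

(a)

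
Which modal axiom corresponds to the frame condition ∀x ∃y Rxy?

The condition is seriality. The D schema □s → ◇s defines it.
Suppose □s→◇s is valid. At any x set V(s)=W. Then □s at x, so ◇s at x, so x has a successor.

□s → ◇s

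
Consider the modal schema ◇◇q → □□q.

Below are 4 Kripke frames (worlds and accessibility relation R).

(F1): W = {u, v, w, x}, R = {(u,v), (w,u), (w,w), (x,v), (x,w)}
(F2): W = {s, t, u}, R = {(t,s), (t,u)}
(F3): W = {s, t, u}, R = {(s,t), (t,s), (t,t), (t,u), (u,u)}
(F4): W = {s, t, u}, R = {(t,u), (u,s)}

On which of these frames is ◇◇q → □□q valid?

Frame correspondent (Sahlqvist): ∀x ∀y ∀z ((xR²y ∧ xR²z) → ∃w (y = w ∧ z = w)) — i.e. a generalized confluence (Geach) condition.
(F1): fails — wR²u, wR²v but u ≠ v.
(F2): condition met.
(F3): fails — sR²s, sR²t but s ≠ t.
(F4): condition met.
Valid on: (F2), (F4).

(F2), (F4)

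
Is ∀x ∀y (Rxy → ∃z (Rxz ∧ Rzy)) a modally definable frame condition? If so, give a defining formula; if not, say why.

The condition is density. A defining modal formula is □□r → □r.
Suppose □□r→□r is valid. Take Rxy and set V(r)={w : xR²w}. Then □□r at x, so □r at x, so r at y, i.e. ∃z(Rxz∧Rzy).

Yes — defined by □□r → □r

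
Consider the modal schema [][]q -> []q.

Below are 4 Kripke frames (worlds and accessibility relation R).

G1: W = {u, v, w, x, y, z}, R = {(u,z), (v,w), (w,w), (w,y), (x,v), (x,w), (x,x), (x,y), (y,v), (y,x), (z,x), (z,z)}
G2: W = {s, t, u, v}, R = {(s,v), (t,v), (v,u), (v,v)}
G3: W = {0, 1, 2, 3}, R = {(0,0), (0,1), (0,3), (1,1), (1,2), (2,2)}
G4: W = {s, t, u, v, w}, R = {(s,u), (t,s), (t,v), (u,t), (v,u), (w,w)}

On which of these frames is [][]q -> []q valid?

Frame correspondent (Sahlqvist): forall x forall y (Rxy -> exists z (Rxz & Rzy)) — i.e. density.
G1: condition met.
G2: condition met.
G3: condition met.
G4: fails — Rtv but no z with Rtz and Rzv.
Valid on: G1, G2, G3.

G1, G2, G3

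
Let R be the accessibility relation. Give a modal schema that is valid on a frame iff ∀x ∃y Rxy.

A defining formula is □ψ → ◇ψ (the D axiom).
Suppose □ψ→◇ψ is valid. At any x set V(ψ)=W. Then □ψ at x, so ◇ψ at x, so x has a successor.

□ψ → ◇ψ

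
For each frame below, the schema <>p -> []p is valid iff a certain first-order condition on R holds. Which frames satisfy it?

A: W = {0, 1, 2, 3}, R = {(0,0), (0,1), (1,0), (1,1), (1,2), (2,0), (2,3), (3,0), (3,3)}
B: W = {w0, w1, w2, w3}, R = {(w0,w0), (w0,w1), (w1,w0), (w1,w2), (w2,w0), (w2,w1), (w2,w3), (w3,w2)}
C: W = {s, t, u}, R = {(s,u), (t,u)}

This is the axiom for partial functionality; its first-order frame correspondent is forall x forall y forall z (Rxy & Rxz -> y = z).
A: fails — 0 sees both 0 and 1.
B: fails — w0 sees both w0 and w1.
C: holds.
Valid on: C.

C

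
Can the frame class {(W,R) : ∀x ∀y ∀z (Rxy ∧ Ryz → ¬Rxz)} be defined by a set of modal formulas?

Modal frame validity is preserved under surjective bounded morphisms.
The 7-cycle (worlds w0,w1,w2,w3,w4,w5,w6 with w0→w1→w2→w3→w4→w5→w6→w0) is intransitive. Mapping every world to a single reflexive point • is a surjective bounded morphism; the reflexive point is not intransitive (R••∧R•• but R••).
Hence intransitivity is not modally definable.

No — not modally definable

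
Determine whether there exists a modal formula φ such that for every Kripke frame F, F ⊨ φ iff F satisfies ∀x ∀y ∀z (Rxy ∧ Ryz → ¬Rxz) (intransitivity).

Not definable by any modal formula

If a class were modally definable it would be closed under surjective bounded morphisms (Goldblatt–Thomason).
The 7-cycle (worlds a,b,c,d,e,f,g with a→b→c→d→e→f→g→a) is intransitive. Mapping every world to a single reflexive point • is a surjective bounded morphism; the reflexive point is not intransitive (R••∧R•• but R••).
Hence intransitivity is not modally definable.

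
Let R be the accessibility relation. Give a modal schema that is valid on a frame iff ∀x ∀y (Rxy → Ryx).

r → □◇r

A defining formula is r → □◇r (the B axiom).
Suppose r→□◇r is valid. Take Rxy and set V(r)={x}. Then r at x, so □◇r at x, so ◇r at y, so some z with Ryz has r; z=x, i.e. Ryx.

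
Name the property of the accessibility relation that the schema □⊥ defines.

□⊥ is valid iff no world has any successor (otherwise □⊥ fails at any world with one).
The converse is a direct semantic check.
Frame condition: ∀x ∀y ¬Rxy.

Emptiness of R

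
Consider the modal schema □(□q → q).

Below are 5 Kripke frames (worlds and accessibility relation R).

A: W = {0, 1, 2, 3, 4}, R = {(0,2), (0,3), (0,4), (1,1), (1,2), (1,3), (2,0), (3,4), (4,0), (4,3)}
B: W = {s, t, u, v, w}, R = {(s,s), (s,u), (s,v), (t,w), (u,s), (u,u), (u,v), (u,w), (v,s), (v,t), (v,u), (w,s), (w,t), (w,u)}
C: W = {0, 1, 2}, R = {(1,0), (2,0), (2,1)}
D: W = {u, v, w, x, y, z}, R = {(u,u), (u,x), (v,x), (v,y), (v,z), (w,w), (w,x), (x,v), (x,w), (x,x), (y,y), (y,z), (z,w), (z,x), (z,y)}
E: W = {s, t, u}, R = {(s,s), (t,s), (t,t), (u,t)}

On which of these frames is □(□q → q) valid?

E

This is the axiom for shift-reflexivity; its first-order frame correspondent is ∀x ∀y (Rxy → Ryy).
A: fails — R34 but not R44.
B: fails — Ruv but not Rvv.
C: fails — R10 but not R00.
D: fails — Rvz but not Rzz.
E: holds.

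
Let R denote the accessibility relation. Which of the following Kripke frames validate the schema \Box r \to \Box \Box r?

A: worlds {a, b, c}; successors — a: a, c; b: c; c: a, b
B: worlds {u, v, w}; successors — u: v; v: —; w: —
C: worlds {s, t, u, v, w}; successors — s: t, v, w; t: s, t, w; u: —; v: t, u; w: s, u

B

The schema corresponds to transitivity: \forall x \forall y \forall z (Rxy \wedge Ryz \to Rxz).
A: fails — Rbc and Rcb but not Rbb.
B: satisfies the condition.
C: fails — Rvt and Rts but not Rvs.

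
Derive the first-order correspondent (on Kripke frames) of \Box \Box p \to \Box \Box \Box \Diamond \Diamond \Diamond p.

\forall x \forall z (x R^3 z \to \exists w (x R^2 w \wedge z R^3 w))

This is a Sahlqvist (Geach-type) schema ◇^0□^2p → □^3◇^3p.
Minimal-valuation argument: fix x; take any y with xR^0y and any z with xR^3z. Set V(p) to the set of worlds R-reachable from y in exactly 2 steps. Then □^2p holds at y, so the antecedent holds at x; validity forces ◇^3p at z, giving a w with zR^3w and yR^2w.
First-order correspondent: \forall x \forall z (x R^3 z \to \exists w (x R^2 w \wedge z R^3 w)).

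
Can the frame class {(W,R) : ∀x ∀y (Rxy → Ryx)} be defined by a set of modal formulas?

Yes — defined by r → □◇r

The condition is symmetry. A defining modal formula is r → □◇r.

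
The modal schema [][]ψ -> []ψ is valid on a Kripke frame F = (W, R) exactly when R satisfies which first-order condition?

Suppose □□ψ→□ψ is valid. Take Rxy and set V(ψ)={w : xR²w}. Then □□ψ at x, so □ψ at x, so ψ at y, i.e. ∃z(Rxz∧Rzy).
Conversely, any frame satisfying forall x forall y (Rxy -> exists z (Rxz & Rzy)) validates the schema.
Frame condition: forall x forall y (Rxy -> exists z (Rxz & Rzy)).

density: forall x forall y (Rxy -> exists z (Rxz & Rzy))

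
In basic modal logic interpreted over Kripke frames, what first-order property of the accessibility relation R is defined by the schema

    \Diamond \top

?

seriality

◇⊤ holds at w iff w has a successor, so frame-validity of ◇⊤ is exactly seriality. Equivalently via □q → ◇q:
Suppose □q→◇q is valid. At any x set V(q)=W. Then □q at x, so ◇q at x, so x has a successor.
Conversely, any frame satisfying \forall x \exists y Rxy validates the schema.
Frame condition: \forall x \exists y Rxy.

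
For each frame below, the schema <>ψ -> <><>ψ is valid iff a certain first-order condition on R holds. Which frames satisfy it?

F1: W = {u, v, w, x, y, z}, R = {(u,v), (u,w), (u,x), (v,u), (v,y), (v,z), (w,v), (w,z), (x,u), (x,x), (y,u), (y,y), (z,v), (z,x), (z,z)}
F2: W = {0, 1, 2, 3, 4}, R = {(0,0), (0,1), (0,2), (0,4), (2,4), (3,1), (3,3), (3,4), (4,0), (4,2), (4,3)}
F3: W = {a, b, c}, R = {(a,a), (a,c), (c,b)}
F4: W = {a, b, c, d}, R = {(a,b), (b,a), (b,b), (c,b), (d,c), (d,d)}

Frame correspondent (Sahlqvist): forall x forall y (xRy -> exists w (y = w & x R^2 w)) — i.e. a generalized confluence (Geach) condition.
F1: fails — uRw but no t with w=t and uR²t.
F2: fails — 2R4 but no w with 4=w and 2R²w.
F3: fails — cRb but no w with b=w and cR²w.
F4: condition met.

F4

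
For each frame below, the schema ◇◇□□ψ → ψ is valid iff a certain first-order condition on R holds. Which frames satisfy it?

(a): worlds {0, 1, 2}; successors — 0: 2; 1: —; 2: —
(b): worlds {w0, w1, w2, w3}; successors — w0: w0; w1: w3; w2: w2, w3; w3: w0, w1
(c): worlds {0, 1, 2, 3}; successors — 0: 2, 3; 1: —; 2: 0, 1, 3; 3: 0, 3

This is the axiom for a generalized confluence (Geach) condition; its first-order frame correspondent is ∀x ∀y (xR²y → ∃w (yR²w ∧ x = w)).
(a): condition met.
(b): fails — w1R²w0 but no w with w0R²w and w1=w.
(c): fails — 0R²1 but no w with 1R²w and 0=w.
Valid on: (a).

(a)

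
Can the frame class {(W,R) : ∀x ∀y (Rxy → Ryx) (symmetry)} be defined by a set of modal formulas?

Yes, by r → □◇r

Yes: it is symmetry, defined by the B schema r → □◇r.
Suppose r→□◇r is valid. Take Rxy and set V(r)={x}. Then r at x, so □◇r at x, so ◇r at y, so some z with Ryz has r; z=x, i.e. Ryx.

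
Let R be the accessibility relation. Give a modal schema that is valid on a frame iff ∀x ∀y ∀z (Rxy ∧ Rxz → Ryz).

This is the Euclidean property; the standard corresponding axiom is 5: ◇r → □◇r.
Suppose ◇r→□◇r is valid. Take Rxy, Rxz and set V(r)={y}. Then ◇r at x, so □◇r at x, so ◇r at z, so some w with Rzw has r; w=y, i.e. Rzy. By symmetry of the argument, Ryz.

◇r → □◇r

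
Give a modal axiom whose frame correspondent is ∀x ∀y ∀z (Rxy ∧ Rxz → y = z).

This is partial functionality; the standard corresponding axiom is CD: ◇q → □q.
Suppose ◇q→□q is valid. Take Rxy, Rxz and set V(q)={y}. Then ◇q at x, so □q at x, so q at z, i.e. z=y.

◇q → □q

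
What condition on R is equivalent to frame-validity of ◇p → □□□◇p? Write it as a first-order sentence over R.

This is a Sahlqvist (Geach-type) schema ◇^1□^0p → □^3◇^1p.
Minimal-valuation argument: fix x; take any y with xR^1y and any z with xR^3z. Set V(p) to the set of worlds R-reachable from y in exactly 0 steps. Then □^0p holds at y, so the antecedent holds at x; validity forces ◇^1p at z, giving a w with zR^1w and yR^0w.
First-order correspondent: ∀x ∀y ∀z ((xRy ∧ xR³z) → ∃w (y = w ∧ zRw)).

∀x ∀y ∀z ((xRy ∧ xR³z) → ∃w (y = w ∧ zRw))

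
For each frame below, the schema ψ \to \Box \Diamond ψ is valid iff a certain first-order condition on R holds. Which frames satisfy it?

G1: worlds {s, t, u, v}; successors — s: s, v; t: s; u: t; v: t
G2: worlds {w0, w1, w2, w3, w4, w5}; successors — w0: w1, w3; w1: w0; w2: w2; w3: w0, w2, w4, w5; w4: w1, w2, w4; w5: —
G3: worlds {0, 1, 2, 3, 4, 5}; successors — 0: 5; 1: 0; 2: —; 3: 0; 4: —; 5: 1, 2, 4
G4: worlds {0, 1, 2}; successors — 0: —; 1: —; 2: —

G4

The schema corresponds to symmetry: \forall x \forall y (Rxy \to Ryx).
G1: fails — Rut but not Rtu.
G2: fails — Rw3w5 but not Rw5w3.
G3: fails — R10 but not R01.
G4: satisfies the condition.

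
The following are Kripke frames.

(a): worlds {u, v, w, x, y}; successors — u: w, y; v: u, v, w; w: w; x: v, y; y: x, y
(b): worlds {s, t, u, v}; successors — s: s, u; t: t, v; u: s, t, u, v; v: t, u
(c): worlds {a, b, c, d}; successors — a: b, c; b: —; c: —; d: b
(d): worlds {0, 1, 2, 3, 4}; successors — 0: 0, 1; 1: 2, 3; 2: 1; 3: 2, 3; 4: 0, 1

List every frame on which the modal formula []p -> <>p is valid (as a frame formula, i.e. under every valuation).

(a), (b), (d)

The schema corresponds to seriality: forall x exists y Rxy.
(a): condition met.
(b): condition met.
(c): fails — world b has no successor.
(d): condition met.
Valid on: (a), (b), (d).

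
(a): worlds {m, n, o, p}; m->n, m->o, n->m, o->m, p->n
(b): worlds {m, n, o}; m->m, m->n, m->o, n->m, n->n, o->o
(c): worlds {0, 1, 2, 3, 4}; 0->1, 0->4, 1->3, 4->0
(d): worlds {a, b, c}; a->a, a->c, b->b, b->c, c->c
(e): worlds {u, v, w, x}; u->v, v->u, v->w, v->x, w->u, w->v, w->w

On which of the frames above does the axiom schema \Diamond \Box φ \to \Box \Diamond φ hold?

This is the axiom for convergence; its first-order frame correspondent is \forall x \forall y \forall z (Rxy \wedge Rxz \to \exists w (Ryw \wedge Rzw)).
(a): condition met.
(b): fails — Rmo and Rmn but o and n have no common successor.
(c): fails — R01 and R04 but 1 and 4 have no common successor.
(d): condition met.
(e): fails — Rvw and Rvx but w and x have no common successor.
Valid on: (a), (d).

(a), (d)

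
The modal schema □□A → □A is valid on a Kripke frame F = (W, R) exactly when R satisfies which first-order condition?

This schema is the C4 axiom.
Its frame correspondent is density — ∀x ∀y (Rxy → ∃z (Rxz ∧ Rzy)).

density: ∀x ∀y (Rxy → ∃z (Rxz ∧ Rzy))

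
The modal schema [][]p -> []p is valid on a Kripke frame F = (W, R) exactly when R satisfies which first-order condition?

This is the C4 axiom.
It corresponds to density: forall x forall y (Rxy -> exists z (Rxz & Rzy)).

density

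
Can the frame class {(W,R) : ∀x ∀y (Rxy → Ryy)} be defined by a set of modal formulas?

Yes, by □(□r → r)

The condition is shift-reflexivity. A defining modal formula is □(□r → r).
Suppose □(□r→r) is valid. Take Rxy and set V(r)={w : Ryw}. Then at y, □r holds; since □(□r→r) at x, □r→r at y, so r at y, i.e. Ryy.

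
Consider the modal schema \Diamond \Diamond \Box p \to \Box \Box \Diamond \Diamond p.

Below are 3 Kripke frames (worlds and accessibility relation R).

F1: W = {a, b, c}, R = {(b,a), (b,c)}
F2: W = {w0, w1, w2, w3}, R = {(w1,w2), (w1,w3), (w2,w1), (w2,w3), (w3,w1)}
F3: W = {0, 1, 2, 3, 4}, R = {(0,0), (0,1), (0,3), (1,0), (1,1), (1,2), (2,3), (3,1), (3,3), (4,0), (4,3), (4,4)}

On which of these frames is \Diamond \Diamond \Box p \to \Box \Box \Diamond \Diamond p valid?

This is the axiom for a generalized confluence (Geach) condition; its first-order frame correspondent is \forall x \forall y \forall z ((x R^2 y \wedge x R^2 z) \to \exists w (yRw \wedge z R^2 w)).
F1: condition met.
F2: fails — w1R²w3, w1R²w3 but no w with w3Rw and w3R²w.
F3: condition met.

F1, F3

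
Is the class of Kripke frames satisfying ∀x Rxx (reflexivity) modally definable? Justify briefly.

Yes — defined by □r → r

The condition is reflexivity. A defining modal formula is □r → r.
Suppose □r→r is valid. At any x set V(r)={w : Rxw}. Then □r holds at x, so r holds at x, i.e. Rxx.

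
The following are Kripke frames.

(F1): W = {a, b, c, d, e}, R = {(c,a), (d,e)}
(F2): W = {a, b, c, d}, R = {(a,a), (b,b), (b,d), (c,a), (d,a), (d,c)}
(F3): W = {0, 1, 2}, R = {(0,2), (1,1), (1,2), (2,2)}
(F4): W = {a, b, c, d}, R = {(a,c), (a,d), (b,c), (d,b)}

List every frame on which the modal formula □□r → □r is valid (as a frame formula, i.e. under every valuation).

(F3)

Frame correspondent (Sahlqvist): ∀x ∀y (Rxy → ∃z (Rxz ∧ Rzy)) — i.e. density.
(F1): fails — Rde but no z with Rdz and Rze.
(F2): fails — Rdc but no z with Rdz and Rzc.
(F3): satisfies the condition.
(F4): fails — Rdb but no z with Rdz and Rzb.
Valid on: (F3).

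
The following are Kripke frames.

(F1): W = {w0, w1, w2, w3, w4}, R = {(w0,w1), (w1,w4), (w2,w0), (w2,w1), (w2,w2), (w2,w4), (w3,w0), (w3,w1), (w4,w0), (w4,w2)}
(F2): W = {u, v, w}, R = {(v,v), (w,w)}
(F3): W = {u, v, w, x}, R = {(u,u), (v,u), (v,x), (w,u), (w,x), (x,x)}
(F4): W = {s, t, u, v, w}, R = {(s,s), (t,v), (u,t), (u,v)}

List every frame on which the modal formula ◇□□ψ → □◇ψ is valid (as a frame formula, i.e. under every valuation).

(F2)

Frame correspondent (Sahlqvist): ∀x ∀y ∀z ((xRy ∧ xRz) → ∃w (yR²w ∧ zRw)) — i.e. a generalized confluence (Geach) condition.
(F1): fails — w0Rw1, w0Rw1 but no w with w1R²w and w1Rw.
(F2): condition met.
(F3): fails — vRu, vRx but no t with uR²t and xRt.
(F4): fails — tRv, tRv but no w* with vR²w* and vRw*.
Valid on: (F2).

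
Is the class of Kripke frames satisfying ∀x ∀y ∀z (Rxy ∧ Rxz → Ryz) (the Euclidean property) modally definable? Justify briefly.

Definable; ◇p → □◇p defines it

Yes: it is the Euclidean property, defined by the 5 schema ◇p → □◇p.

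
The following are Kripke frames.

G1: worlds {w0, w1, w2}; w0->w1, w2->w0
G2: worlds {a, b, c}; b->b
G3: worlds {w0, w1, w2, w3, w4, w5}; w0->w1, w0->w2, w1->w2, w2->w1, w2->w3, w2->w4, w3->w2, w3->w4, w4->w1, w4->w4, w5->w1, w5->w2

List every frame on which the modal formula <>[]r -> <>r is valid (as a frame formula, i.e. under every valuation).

G2

This is the axiom for a generalized confluence (Geach) condition; its first-order frame correspondent is forall x forall y (xRy -> exists w (yRw & xRw)).
G1: fails — w0Rw1 but no w with w1Rw and w0Rw.
G2: holds.
G3: fails — w1Rw2 but no w with w2Rw and w1Rw.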